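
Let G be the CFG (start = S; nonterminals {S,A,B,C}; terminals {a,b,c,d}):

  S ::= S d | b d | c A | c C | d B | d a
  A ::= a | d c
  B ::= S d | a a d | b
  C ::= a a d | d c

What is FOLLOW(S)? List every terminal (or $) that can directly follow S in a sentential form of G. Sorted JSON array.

FIRST iteration:
pass 1:
  A via A→a: +{a}
  A via A→d c: +{d}
  B via B→a a d: +{a}
  B via B→b: +{b}
  C via C→a a d: +{a}
  C via C→d c: +{d}
  S via S→b d: +{b}
  S via S→c A: +{c}
  S via S→d B: +{d}
  FIRST[S]={b,c,d}  FIRST[A]={a,d}  FIRST[B]={a,b}  FIRST[C]={a,d}
pass 2:
  B via B→S d: +{c,d}
  FIRST[S]={b,c,d}  FIRST[A]={a,d}  FIRST[B]={a,b,c,d}  FIRST[C]={a,d}
pass 3: done
  FIRST[S]={b,c,d}  FIRST[A]={a,d}  FIRST[B]={a,b,c,d}  FIRST[C]={a,d}

FOLLOW iteration:
initialize: $ ∈ FOLLOW(S)
round 1:
  B→S d: FOLLOW(S) ⊇ FIRST(d) = {d}; new: +{d}
  S→c A: FOLLOW(A) ⊇ FOLLOW(S) ⊇ {$,d}; new: +{$,d}
  S→c C: FOLLOW(C) ⊇ FOLLOW(S) ⊇ {$,d}; new: +{$,d}
  S→d B: FOLLOW(B) ⊇ FOLLOW(S) ⊇ {$,d}; new: +{$,d}
  S: {$,d}  A: {$,d}  B: {$,d}  C: {$,d}
round 2: — fixpoint
  S: {$,d}  A: {$,d}  B: {$,d}  C: {$,d}

FOLLOW(S) = ["$", "d"]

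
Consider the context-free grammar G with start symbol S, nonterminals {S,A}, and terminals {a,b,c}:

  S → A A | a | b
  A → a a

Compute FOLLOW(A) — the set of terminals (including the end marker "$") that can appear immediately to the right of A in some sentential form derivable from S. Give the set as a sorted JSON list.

FIRST sets, iterate to fixpoint:
[1]
  A via A→a a: +{a}
  S via S→A A: +{a}
  S via S→b: +{b}
  S: {a,b}  A: {a}
[2] (stable)
  S: {a,b}  A: {a}

Compute FOLLOW by fixpoint:
FOLLOW(S) := {$}
pass 1:
  S→A A: FOLLOW(A) ⊇ FIRST(A) = {a}; new: +{a}
  S→A A: FOLLOW(A) ⊇ FOLLOW(S) ⊇ {$}; new: +{$}
  FOLLOW[S]={$}  FOLLOW[A]={$,a}
pass 2: — fixpoint
  FOLLOW[S]={$}  FOLLOW[A]={$,a}

FOLLOW(A) = ["$", "a"]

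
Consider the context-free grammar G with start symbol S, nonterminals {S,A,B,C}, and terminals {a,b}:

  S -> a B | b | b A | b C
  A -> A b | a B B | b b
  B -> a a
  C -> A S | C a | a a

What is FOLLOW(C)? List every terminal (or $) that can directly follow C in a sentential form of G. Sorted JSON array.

FIRST iteration:
pass 1:
  A via A→a B B: +{a}
  A via A→b b: +{b}
  B via B→a a: +{a}
  C via C→A S: +{a,b}
  S via S→a B: +{a}
  S via S→b: +{b}
  S: {a,b}  A: {a,b}  B: {a}  C: {a,b}
pass 2: (stable)
  S: {a,b}  A: {a,b}  B: {a}  C: {a,b}

Compute FOLLOW by fixpoint:
seed FOLLOW(S) with $
[1]
  A→A b: FOLLOW(A) ⊇ FIRST(b) = {b}; new: +{b}
  A→a B B: FOLLOW(B) ⊇ FIRST(B) = {a}; new: +{a}
  A→a B B: FOLLOW(B) ⊇ FOLLOW(A) ⊇ {b}; new: +{b}
  C→A S: FOLLOW(A) ⊇ FIRST(S) = {a,b}; new: +{a}
  C→C a: FOLLOW(C) ⊇ FIRST(a) = {a}; new: +{a}
  S→a B: FOLLOW(B) ⊇ FOLLOW(S) ⊇ {$}; new: +{$}
  S→b A: FOLLOW(A) ⊇ FOLLOW(S) ⊇ {$}; new: +{$}
  S→b C: FOLLOW(C) ⊇ FOLLOW(S) ⊇ {$}; new: +{$}
  FOLLOW(S)={$}  FOLLOW(A)={$,a,b}  FOLLOW(B)={$,a,b}  FOLLOW(C)={$,a}
[2]
  C→A S: FOLLOW(S) ⊇ FOLLOW(C) ⊇ {$,a}; new: +{a}
  FOLLOW(S)={$,a}  FOLLOW(A)={$,a,b}  FOLLOW(B)={$,a,b}  FOLLOW(C)={$,a}
[3] done
  FOLLOW(S)={$,a}  FOLLOW(A)={$,a,b}  FOLLOW(B)={$,a,b}  FOLLOW(C)={$,a}

FOLLOW(C) = ["$", "a"]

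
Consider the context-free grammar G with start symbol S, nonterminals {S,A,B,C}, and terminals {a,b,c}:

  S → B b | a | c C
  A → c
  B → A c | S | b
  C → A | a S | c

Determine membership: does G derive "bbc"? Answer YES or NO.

Convert to CNF:
  S -> B T1 | T0 C | a
  A -> c
  B -> A T0 | B T1 | T0 C | a | b
  C -> T2 S | c
  T0 -> c
  T1 -> b
  T2 -> a

CYK fill:
  T[0,0] 'b' = {B,T1}  orig:{B}
  T[1,1] 'b' = {B,T1}  orig:{B}
  T[2,2] 'c' = {A,C,T0}  orig:{A,C}
  T[0,1] 'bb' = {B,S}
  T[1,2] 'bc' = ∅
  T[0,2] 'bbc' = ∅

S ∉ T[0,2] ⇒ NO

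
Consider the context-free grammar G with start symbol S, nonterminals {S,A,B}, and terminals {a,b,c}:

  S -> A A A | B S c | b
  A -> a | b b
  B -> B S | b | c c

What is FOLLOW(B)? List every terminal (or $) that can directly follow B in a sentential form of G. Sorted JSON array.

FIRST iteration:
round 1:
  A via A→a: +{a}
  A via A→b b: +{b}
  B via B→b: +{b}
  B via B→c c: +{c}
  S via S→A A A: +{a,b}
  S via S→B S c: +{c}
  FIRST[S]={a,b,c}  FIRST[A]={a,b}  FIRST[B]={b,c}
round 2: (no change)
  FIRST[S]={a,b,c}  FIRST[A]={a,b}  FIRST[B]={b,c}

FOLLOW iteration:
initialize: $ ∈ FOLLOW(S)
[1]
  B→B S: FOLLOW(B) ⊇ FIRST(S) = {a,b,c}; new: +{a,b,c}
  B→B S: FOLLOW(S) ⊇ FOLLOW(B) ⊇ {a,b,c}; new: +{a,b,c}
  S→A A A: FOLLOW(A) ⊇ FIRST(A) = {a,b}; new: +{a,b}
  S→A A A: FOLLOW(A) ⊇ FOLLOW(S) ⊇ {$,a,b,c}; new: +{$,c}
  FOLLOW(S)={$,a,b,c}  FOLLOW(A)={$,a,b,c}  FOLLOW(B)={a,b,c}
[2] (no change)
  FOLLOW(S)={$,a,b,c}  FOLLOW(A)={$,a,b,c}  FOLLOW(B)={a,b,c}

FOLLOW(B) = ["a", "b", "c"]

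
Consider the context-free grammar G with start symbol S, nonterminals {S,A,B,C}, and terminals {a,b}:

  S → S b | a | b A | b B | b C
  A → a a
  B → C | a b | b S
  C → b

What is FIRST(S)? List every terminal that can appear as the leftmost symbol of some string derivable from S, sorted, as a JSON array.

FIRST iteration:
pass 1:
  A via A→a a: +{a}
  B via B→a b: +{a}
  B via B→b S: +{b}
  C via C→b: +{b}
  S via S→a: +{a}
  S via S→b A: +{b}
  FIRST(S)={a,b}  FIRST(A)={a}  FIRST(B)={a,b}  FIRST(C)={b}
pass 2: (no change)
  FIRST(S)={a,b}  FIRST(A)={a}  FIRST(B)={a,b}  FIRST(C)={b}

FIRST(S) = ["a", "b"]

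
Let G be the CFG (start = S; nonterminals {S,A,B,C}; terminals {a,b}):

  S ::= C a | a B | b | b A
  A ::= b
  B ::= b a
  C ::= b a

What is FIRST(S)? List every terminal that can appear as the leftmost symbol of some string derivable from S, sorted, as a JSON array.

FIRST iteration:
pass 1:
  A via A→b: +{b}
  B via B→b a: +{b}
  C via C→b a: +{b}
  S via S→C a: +{b}
  S via S→a B: +{a}
  FIRST[S]={a,b}  FIRST[A]={b}  FIRST[B]={b}  FIRST[C]={b}
pass 2: (stable)
  FIRST[S]={a,b}  FIRST[A]={b}  FIRST[B]={b}  FIRST[C]={b}

FIRST(S) = ["a", "b"]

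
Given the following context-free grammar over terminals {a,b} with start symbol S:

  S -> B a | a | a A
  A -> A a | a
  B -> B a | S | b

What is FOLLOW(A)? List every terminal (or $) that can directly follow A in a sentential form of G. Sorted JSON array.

Compute FIRST by fixpoint:
iter 1:
  A via A→a: +{a}
  B via B→b: +{b}
  S via S→B a: +{b}
  S via S→a: +{a}
  FIRST[S]={a,b}  FIRST[A]={a}  FIRST[B]={b}
iter 2:
  B via B→S: +{a}
  FIRST[S]={a,b}  FIRST[A]={a}  FIRST[B]={a,b}
iter 3: (no change)
  FIRST[S]={a,b}  FIRST[A]={a}  FIRST[B]={a,b}

Compute FOLLOW by fixpoint:
FOLLOW(S) := {$}
round 1:
  A→A a: FOLLOW(A) ⊇ FIRST(a) = {a}; new: +{a}
  B→B a: FOLLOW(B) ⊇ FIRST(a) = {a}; new: +{a}
  B→S: FOLLOW(S) ⊇ FOLLOW(B) ⊇ {a}; new: +{a}
  S→a A: FOLLOW(A) ⊇ FOLLOW(S) ⊇ {$,a}; new: +{$}
  FOLLOW(S)={$,a}  FOLLOW(A)={$,a}  FOLLOW(B)={a}
round 2: done
  FOLLOW(S)={$,a}  FOLLOW(A)={$,a}  FOLLOW(B)={a}

FOLLOW(A) = ["$", "a"]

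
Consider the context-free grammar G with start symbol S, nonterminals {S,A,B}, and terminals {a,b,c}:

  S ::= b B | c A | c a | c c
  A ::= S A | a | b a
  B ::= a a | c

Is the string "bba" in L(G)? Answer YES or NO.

Convert to CNF:
  S -> T0 B | T2 A | T2 T1 | T2 T2
  A -> S A | T0 T1 | a
  B -> T1 T1 | c
  T0 -> b
  T1 -> a
  T2 -> c

CYK fill:
  T[0,0] 'b' = {T0}  orig:{}
  T[1,1] 'b' = {T0}  orig:{}
  T[2,2] 'a' = {A,T1}  orig:{A}
  T[0,1] 'bb' = ∅
  T[1,2] 'ba' = {A}
  T[0,2] 'bba' = ∅

S ∉ T[0,2] ⇒ NO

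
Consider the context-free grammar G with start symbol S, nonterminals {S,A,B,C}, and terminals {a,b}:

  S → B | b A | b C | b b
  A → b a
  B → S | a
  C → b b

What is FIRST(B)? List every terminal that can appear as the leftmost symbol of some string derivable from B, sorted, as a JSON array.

Compute FIRST by fixpoint:
pass 1:
  A via A→b a: +{b}
  B via B→a: +{a}
  C via C→b b: +{b}
  S via S→B: +{a}
  S via S→b A: +{b}
  FIRST(S)={a,b}  FIRST(A)={b}  FIRST(B)={a}  FIRST(C)={b}
pass 2:
  B via B→S: +{b}
  FIRST(S)={a,b}  FIRST(A)={b}  FIRST(B)={a,b}  FIRST(C)={b}
pass 3: (no change)
  FIRST(S)={a,b}  FIRST(A)={b}  FIRST(B)={a,b}  FIRST(C)={b}

FIRST(B) = ["a", "b"]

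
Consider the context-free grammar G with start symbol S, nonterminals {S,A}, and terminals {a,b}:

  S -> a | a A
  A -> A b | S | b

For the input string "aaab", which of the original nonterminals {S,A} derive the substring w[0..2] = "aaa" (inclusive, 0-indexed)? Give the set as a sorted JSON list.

CNF form of G:
  S -> T1 A | a
  A -> A T0 | T1 A | a | b
  T0 -> b
  T1 -> a

CYK table (by increasing span) — only the sub-triangle for w[0..2]:
  T[0,0] 'a' = {A,S,T1}  orig:{A,S}
  T[1,1] 'a' = {A,S,T1}  orig:{A,S}
  T[2,2] 'a' = {A,S,T1}  orig:{A,S}
  T[0,1] 'aa' = {A,S}
  T[1,2] 'aa' = {A,S}
  T[0,2] 'aaa' = {A,S}

Original NTs in T[0,2] deriving "aaa": ["A", "S"]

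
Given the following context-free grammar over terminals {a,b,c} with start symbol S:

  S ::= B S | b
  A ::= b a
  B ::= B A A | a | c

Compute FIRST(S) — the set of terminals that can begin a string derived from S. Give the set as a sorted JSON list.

Compute FIRST by fixpoint:
round 1:
  A via A→b a: +{b}
  B via B→a: +{a}
  B via B→c: +{c}
  S via S→B S: +{a,c}
  S via S→b: +{b}
  FIRST(S)={a,b,c}  FIRST(A)={b}  FIRST(B)={a,c}
round 2: done
  FIRST(S)={a,b,c}  FIRST(A)={b}  FIRST(B)={a,c}

FIRST(S) = ["a", "b", "c"]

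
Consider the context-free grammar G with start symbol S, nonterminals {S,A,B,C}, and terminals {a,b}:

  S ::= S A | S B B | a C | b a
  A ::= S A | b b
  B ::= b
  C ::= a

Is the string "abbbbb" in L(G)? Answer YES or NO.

Convert to CNF:
  S -> S A | S X2 | T0 T1 | T1 C
  A -> S A | T0 T0
  B -> b
  C -> a
  T0 -> b
  T1 -> a
  X2 -> B B

Fill CYK table bottom-up:
  cell(0,0) a: {C,T1}  orig:{C}
  cell(1,1) b: {B,T0}  orig:{B}
  cell(2,2) b: {B,T0}  orig:{B}
  cell(3,3) b: {B,T0}  orig:{B}
  cell(4,4) b: {B,T0}  orig:{B}
  cell(5,5) b: {B,T0}  orig:{B}
  cell(0,1) ab: ∅
  cell(1,2) bb: {A,X2}  orig:{A}
  cell(2,3) bb: {A,X2}  orig:{A}
  cell(3,4) bb: {A,X2}  orig:{A}
  cell(4,5) bb: {A,X2}  orig:{A}
  cell(0,2) abb: ∅
  cell(1,3) bbb: ∅
  cell(2,4) bbb: ∅
  cell(3,5) bbb: ∅
  cell(0,3) abbb: ∅
  cell(1,4) bbbb: ∅
  cell(2,5) bbbb: ∅
  cell(0,4) abbbb: ∅
  cell(1,5) bbbbb: ∅
  cell(0,5) abbbbb: ∅

S ∉ T[0,5] ⇒ NO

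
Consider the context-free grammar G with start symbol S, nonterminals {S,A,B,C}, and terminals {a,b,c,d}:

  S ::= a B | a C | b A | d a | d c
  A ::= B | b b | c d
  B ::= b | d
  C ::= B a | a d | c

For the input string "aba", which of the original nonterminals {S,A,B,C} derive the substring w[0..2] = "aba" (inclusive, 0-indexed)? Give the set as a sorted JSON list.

Convert to CNF:
  S -> T0 A | T2 T1 | T2 T3 | T3 B | T3 C
  A -> T0 T0 | T1 T2 | b | d
  B -> b | d
  C -> B T3 | T3 T2 | c
  T0 -> b
  T1 -> c
  T2 -> d
  T3 -> a

Fill CYK table bottom-up — only the sub-triangle for w[0..2]:
  cell(0,0) a: {T3}  orig:{}
  cell(1,1) b: {A,B,T0}  orig:{A,B}
  cell(2,2) a: {T3}  orig:{}
  cell(0,1) ab: {S}
  cell(1,2) ba: {C}
  cell(0,2) aba: {S}

Original NTs in T[0,2] deriving "aba": ["S"]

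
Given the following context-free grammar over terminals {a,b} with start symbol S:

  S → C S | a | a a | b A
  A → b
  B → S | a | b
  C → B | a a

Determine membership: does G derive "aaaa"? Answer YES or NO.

CNF form of G:
  S -> C S | T0 T0 | T1 A | a
  A -> b
  B -> C S | T0 T0 | T1 A | a | b
  C -> C S | T0 T0 | T1 A | a | b
  T0 -> a
  T1 -> b

CYK fill:
  T[0,0] 'a' = {B,C,S,T0}  orig:{B,C,S}
  T[1,1] 'a' = {B,C,S,T0}  orig:{B,C,S}
  T[2,2] 'a' = {B,C,S,T0}  orig:{B,C,S}
  T[3,3] 'a' = {B,C,S,T0}  orig:{B,C,S}
  T[0,1] 'aa' = {B,C,S}
  T[1,2] 'aa' = {B,C,S}
  T[2,3] 'aa' = {B,C,S}
  T[0,2] 'aaa' = {B,C,S}
  T[1,3] 'aaa' = {B,C,S}
  T[0,3] 'aaaa' = {B,C,S}

S ∈ T[0,3] ⇒ YES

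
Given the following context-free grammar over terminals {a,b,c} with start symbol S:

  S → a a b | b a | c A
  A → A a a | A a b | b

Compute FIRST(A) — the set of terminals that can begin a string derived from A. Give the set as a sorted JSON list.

FIRST iteration:
pass 1:
  A via A→b: +{b}
  S via S→a a b: +{a}
  S via S→b a: +{b}
  S via S→c A: +{c}
  S: {a,b,c}  A: {b}
pass 2: done
  S: {a,b,c}  A: {b}

FIRST(A) = ["b"]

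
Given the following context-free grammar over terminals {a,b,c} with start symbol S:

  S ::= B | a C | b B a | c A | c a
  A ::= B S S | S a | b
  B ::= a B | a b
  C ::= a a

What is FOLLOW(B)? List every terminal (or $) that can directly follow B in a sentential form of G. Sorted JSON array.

Compute FIRST by fixpoint:
round 1:
  A via A→b: +{b}
  B via B→a B: +{a}
  C via C→a a: +{a}
  S via S→B: +{a}
  S via S→b B a: +{b}
  S via S→c A: +{c}
  FIRST[S]={a,b,c}  FIRST[A]={b}  FIRST[B]={a}  FIRST[C]={a}
round 2:
  A via A→B S S: +{a}
  A via A→S a: +{c}
  FIRST[S]={a,b,c}  FIRST[A]={a,b,c}  FIRST[B]={a}  FIRST[C]={a}
round 3: (stable)
  FIRST[S]={a,b,c}  FIRST[A]={a,b,c}  FIRST[B]={a}  FIRST[C]={a}

FOLLOW iteration:
seed FOLLOW(S) with $
iter 1:
  A→B S S: FOLLOW(B) ⊇ FIRST(S) = {a,b,c}; new: +{a,b,c}
  A→B S S: FOLLOW(S) ⊇ FIRST(S) = {a,b,c}; new: +{a,b,c}
  S→B: FOLLOW(B) ⊇ FOLLOW(S) ⊇ {$,a,b,c}; new: +{$}
  S→a C: FOLLOW(C) ⊇ FOLLOW(S) ⊇ {$,a,b,c}; new: +{$,a,b,c}
  S→c A: FOLLOW(A) ⊇ FOLLOW(S) ⊇ {$,a,b,c}; new: +{$,a,b,c}
  FOLLOW[S]={$,a,b,c}  FOLLOW[A]={$,a,b,c}  FOLLOW[B]={$,a,b,c}  FOLLOW[C]={$,a,b,c}
iter 2: (stable)
  FOLLOW[S]={$,a,b,c}  FOLLOW[A]={$,a,b,c}  FOLLOW[B]={$,a,b,c}  FOLLOW[C]={$,a,b,c}

FOLLOW(B) = ["$", "a", "b", "c"]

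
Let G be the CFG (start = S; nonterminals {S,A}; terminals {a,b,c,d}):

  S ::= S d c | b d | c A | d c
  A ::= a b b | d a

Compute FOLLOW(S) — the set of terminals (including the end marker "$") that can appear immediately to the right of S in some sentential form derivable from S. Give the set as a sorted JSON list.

FIRST iteration:
iter 1:
  A via A→a b b: +{a}
  A via A→d a: +{d}
  S via S→b d: +{b}
  S via S→c A: +{c}
  S via S→d c: +{d}
  FIRST(S)={b,c,d}  FIRST(A)={a,d}
iter 2: done
  FIRST(S)={b,c,d}  FIRST(A)={a,d}

FOLLOW iteration:
FOLLOW(S) := {$}
round 1:
  S→S d c: FOLLOW(S) ⊇ FIRST(d) = {d}; new: +{d}
  S→c A: FOLLOW(A) ⊇ FOLLOW(S) ⊇ {$,d}; new: +{$,d}
  S: {$,d}  A: {$,d}
round 2: (no change)
  S: {$,d}  A: {$,d}

FOLLOW(S) = ["$", "d"]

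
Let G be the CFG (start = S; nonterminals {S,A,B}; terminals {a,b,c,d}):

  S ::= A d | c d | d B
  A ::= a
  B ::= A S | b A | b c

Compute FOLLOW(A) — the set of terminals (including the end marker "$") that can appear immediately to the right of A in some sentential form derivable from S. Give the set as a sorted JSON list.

FIRST sets, iterate to fixpoint:
iter 1:
  A via A→a: +{a}
  B via B→A S: +{a}
  B via B→b A: +{b}
  S via S→A d: +{a}
  S via S→c d: +{c}
  S via S→d B: +{d}
  FIRST[S]={a,c,d}  FIRST[A]={a}  FIRST[B]={a,b}
iter 2: (no change)
  FIRST[S]={a,c,d}  FIRST[A]={a}  FIRST[B]={a,b}

FOLLOW iteration:
FOLLOW(S) := {$}
[1]
  B→A S: FOLLOW(A) ⊇ FIRST(S) = {a,c,d}; new: +{a,c,d}
  S→d B: FOLLOW(B) ⊇ FOLLOW(S) ⊇ {$}; new: +{$}
  FOLLOW[S]={$}  FOLLOW[A]={a,c,d}  FOLLOW[B]={$}
[2]
  B→b A: FOLLOW(A) ⊇ FOLLOW(B) ⊇ {$}; new: +{$}
  FOLLOW[S]={$}  FOLLOW[A]={$,a,c,d}  FOLLOW[B]={$}
[3] done
  FOLLOW[S]={$}  FOLLOW[A]={$,a,c,d}  FOLLOW[B]={$}

FOLLOW(A) = ["$", "a", "c", "d"]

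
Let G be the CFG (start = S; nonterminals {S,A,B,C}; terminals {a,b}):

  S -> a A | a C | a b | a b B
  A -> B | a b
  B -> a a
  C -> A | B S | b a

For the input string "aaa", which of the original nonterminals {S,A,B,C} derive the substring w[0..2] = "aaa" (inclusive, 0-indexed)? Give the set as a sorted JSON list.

CNF form of G:
  S -> T0 A | T0 C | T0 T1 | T0 X2
  A -> T0 T0 | T0 T1
  B -> T0 T0
  C -> B S | T0 T0 | T0 T1 | T1 T0
  T0 -> a
  T1 -> b
  X2 -> T1 B

CYK table (by increasing span) — only the sub-triangle for w[0..2]:
  [0..0]={T0}  "a"  orig:{}
  [1..1]={T0}  "a"  orig:{}
  [2..2]={T0}  "a"  orig:{}
  [0..1]={A,B,C}  "aa"
  [1..2]={A,B,C}  "aa"
  [0..2]={S}  "aaa"

Original NTs in T[0,2] deriving "aaa": ["S"]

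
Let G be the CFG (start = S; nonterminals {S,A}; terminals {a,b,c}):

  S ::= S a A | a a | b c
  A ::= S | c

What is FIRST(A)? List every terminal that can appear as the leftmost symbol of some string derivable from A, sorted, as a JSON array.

FIRST sets, iterate to fixpoint:
[1]
  A via A→c: +{c}
  S via S→a a: +{a}
  S via S→b c: +{b}
  FIRST(S)={a,b}  FIRST(A)={c}
[2]
  A via A→S: +{a,b}
  FIRST(S)={a,b}  FIRST(A)={a,b,c}
[3] — fixpoint
  FIRST(S)={a,b}  FIRST(A)={a,b,c}

FIRST(A) = ["a", "b", "c"]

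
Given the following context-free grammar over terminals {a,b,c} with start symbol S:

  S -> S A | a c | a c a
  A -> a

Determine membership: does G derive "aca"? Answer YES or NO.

CNF form of G:
  S -> S A | T0 T1 | T0 X2
  A -> a
  T0 -> a
  T1 -> c
  X2 -> T1 T0

Fill CYK table bottom-up:
  cell(0,0) a: {A,T0}  orig:{A}
  cell(1,1) c: {T1}  orig:{}
  cell(2,2) a: {A,T0}  orig:{A}
  cell(0,1) ac: {S}
  cell(1,2) ca: {X2}  orig:{}
  cell(0,2) aca: {S}

S ∈ T[0,2] ⇒ YES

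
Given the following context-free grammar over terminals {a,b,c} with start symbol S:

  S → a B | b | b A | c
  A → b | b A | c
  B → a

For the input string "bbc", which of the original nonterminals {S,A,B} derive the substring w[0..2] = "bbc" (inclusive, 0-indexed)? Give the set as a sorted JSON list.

Convert to CNF:
  S -> T0 A | T1 B | b | c
  A -> T0 A | b | c
  B -> a
  T0 -> b
  T1 -> a

CYK fill — only the sub-triangle for w[0..2]:
  [0..0]={A,S,T0}  "b"  orig:{A,S}
  [1..1]={A,S,T0}  "b"  orig:{A,S}
  [2..2]={A,S}  "c"
  [0..1]={A,S}  "bb"
  [1..2]={A,S}  "bc"
  [0..2]={A,S}  "bbc"

Original NTs in T[0,2] deriving "bbc": ["A", "S"]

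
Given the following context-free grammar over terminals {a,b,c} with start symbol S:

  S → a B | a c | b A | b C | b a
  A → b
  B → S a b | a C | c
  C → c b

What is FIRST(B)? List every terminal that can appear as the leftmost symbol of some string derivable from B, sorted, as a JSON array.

Compute FIRST by fixpoint:
[1]
  A via A→b: +{b}
  B via B→a C: +{a}
  B via B→c: +{c}
  C via C→c b: +{c}
  S via S→a B: +{a}
  S via S→b A: +{b}
  FIRST[S]={a,b}  FIRST[A]={b}  FIRST[B]={a,c}  FIRST[C]={c}
[2]
  B via B→S a b: +{b}
  FIRST[S]={a,b}  FIRST[A]={b}  FIRST[B]={a,b,c}  FIRST[C]={c}
[3] — fixpoint
  FIRST[S]={a,b}  FIRST[A]={b}  FIRST[B]={a,b,c}  FIRST[C]={c}

FIRST(B) = ["a", "b", "c"]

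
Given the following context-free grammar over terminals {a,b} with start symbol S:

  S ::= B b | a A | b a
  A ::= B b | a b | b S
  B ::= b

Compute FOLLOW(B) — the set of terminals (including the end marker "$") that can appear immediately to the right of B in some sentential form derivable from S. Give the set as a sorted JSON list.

FIRST sets, iterate to fixpoint:
round 1:
  A via A→a b: +{a}
  A via A→b S: +{b}
  B via B→b: +{b}
  S via S→B b: +{b}
  S via S→a A: +{a}
  FIRST[S]={a,b}  FIRST[A]={a,b}  FIRST[B]={b}
round 2: (stable)
  FIRST[S]={a,b}  FIRST[A]={a,b}  FIRST[B]={b}

FOLLOW iteration:
initialize: $ ∈ FOLLOW(S)
[1]
  A→B b: FOLLOW(B) ⊇ FIRST(b) = {b}; new: +{b}
  S→a A: FOLLOW(A) ⊇ FOLLOW(S) ⊇ {$}; new: +{$}
  FOLLOW[S]={$}  FOLLOW[A]={$}  FOLLOW[B]={b}
[2] (stable)
  FOLLOW[S]={$}  FOLLOW[A]={$}  FOLLOW[B]={b}

FOLLOW(B) = ["b"]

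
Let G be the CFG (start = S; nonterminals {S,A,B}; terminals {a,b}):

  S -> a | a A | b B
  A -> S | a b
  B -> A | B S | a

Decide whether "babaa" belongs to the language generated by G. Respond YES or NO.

CNF form of G:
  S -> T0 A | T1 B | a
  A -> T0 A | T0 T1 | T1 B | a
  B -> B S | T0 A | T0 T1 | T1 B | a
  T0 -> a
  T1 -> b

CYK table (by increasing span):
  [0..0]={T1}  "b"  orig:{}
  [1..1]={A,B,S,T0}  "a"  orig:{A,B,S}
  [2..2]={T1}  "b"  orig:{}
  [3..3]={A,B,S,T0}  "a"  orig:{A,B,S}
  [4..4]={A,B,S,T0}  "a"  orig:{A,B,S}
  [0..1]={A,B,S}  "ba"
  [1..2]={A,B}  "ab"
  [2..3]={A,B,S}  "ba"
  [3..4]={A,B,S}  "aa"
  [0..2]={A,B,S}  "bab"
  [1..3]={A,B,S}  "aba"
  [2..4]={A,B,S}  "baa"
  [0..3]={A,B,S}  "baba"
  [1..4]={A,B,S}  "abaa"
  [0..4]={A,B,S}  "babaa"

S ∈ T[0,4] ⇒ YES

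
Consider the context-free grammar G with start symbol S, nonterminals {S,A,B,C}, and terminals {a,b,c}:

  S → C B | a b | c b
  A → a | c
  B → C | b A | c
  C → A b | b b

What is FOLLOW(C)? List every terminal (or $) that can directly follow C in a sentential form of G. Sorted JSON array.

Compute FIRST by fixpoint:
round 1:
  A via A→a: +{a}
  A via A→c: +{c}
  B via B→b A: +{b}
  B via B→c: +{c}
  C via C→A b: +{a,c}
  C via C→b b: +{b}
  S via S→C B: +{a,b,c}
  FIRST[S]={a,b,c}  FIRST[A]={a,c}  FIRST[B]={b,c}  FIRST[C]={a,b,c}
round 2:
  B via B→C: +{a}
  FIRST[S]={a,b,c}  FIRST[A]={a,c}  FIRST[B]={a,b,c}  FIRST[C]={a,b,c}
round 3: (stable)
  FIRST[S]={a,b,c}  FIRST[A]={a,c}  FIRST[B]={a,b,c}  FIRST[C]={a,b,c}

Compute FOLLOW by fixpoint:
initialize: $ ∈ FOLLOW(S)
[1]
  C→A b: FOLLOW(A) ⊇ FIRST(b) = {b}; new: +{b}
  S→C B: FOLLOW(C) ⊇ FIRST(B) = {a,b,c}; new: +{a,b,c}
  S→C B: FOLLOW(B) ⊇ FOLLOW(S) ⊇ {$}; new: +{$}
  FOLLOW(S)={$}  FOLLOW(A)={b}  FOLLOW(B)={$}  FOLLOW(C)={a,b,c}
[2]
  B→C: FOLLOW(C) ⊇ FOLLOW(B) ⊇ {$}; new: +{$}
  B→b A: FOLLOW(A) ⊇ FOLLOW(B) ⊇ {$}; new: +{$}
  FOLLOW(S)={$}  FOLLOW(A)={$,b}  FOLLOW(B)={$}  FOLLOW(C)={$,a,b,c}
[3] done
  FOLLOW(S)={$}  FOLLOW(A)={$,b}  FOLLOW(B)={$}  FOLLOW(C)={$,a,b,c}

FOLLOW(C) = ["$", "a", "b", "c"]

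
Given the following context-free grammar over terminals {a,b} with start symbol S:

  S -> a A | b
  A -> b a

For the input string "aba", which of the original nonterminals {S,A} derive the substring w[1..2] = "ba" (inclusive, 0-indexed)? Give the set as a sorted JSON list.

Convert to CNF:
  S -> T1 A | b
  A -> T0 T1
  T0 -> b
  T1 -> a

CYK fill (cells [i..j] with 1 ≤ i ≤ j ≤ 2 only):
  cell(1,1) b: {S,T0}  orig:{S}
  cell(2,2) a: {T1}  orig:{}
  cell(1,2) ba: {A}

Original NTs in T[1,2] deriving "ba": ["A"]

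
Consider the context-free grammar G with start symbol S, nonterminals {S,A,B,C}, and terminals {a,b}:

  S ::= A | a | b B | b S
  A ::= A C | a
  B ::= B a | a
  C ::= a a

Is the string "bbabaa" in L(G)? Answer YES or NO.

CNF form of G:
  S -> A C | T1 B | T1 S | a
  A -> A C | a
  B -> B T0 | a
  C -> T0 T0
  T0 -> a
  T1 -> b

CYK fill:
  T[0,0] 'b' = {T1}  orig:{}
  T[1,1] 'b' = {T1}  orig:{}
  T[2,2] 'a' = {A,B,S,T0}  orig:{A,B,S}
  T[3,3] 'b' = {T1}  orig:{}
  T[4,4] 'a' = {A,B,S,T0}  orig:{A,B,S}
  T[5,5] 'a' = {A,B,S,T0}  orig:{A,B,S}
  T[0,1] 'bb' = ∅
  T[1,2] 'ba' = {S}
  T[2,3] 'ab' = ∅
  T[3,4] 'ba' = {S}
  T[4,5] 'aa' = {B,C}
  T[0,2] 'bba' = {S}
  T[1,3] 'bab' = ∅
  T[2,4] 'aba' = ∅
  T[3,5] 'baa' = {S}
  T[0,3] 'bbab' = ∅
  T[1,4] 'baba' = ∅
  T[2,5] 'abaa' = ∅
  T[0,4] 'bbaba' = ∅
  T[1,5] 'babaa' = ∅
  T[0,5] 'bbabaa' = ∅

S ∉ T[0,5] ⇒ NO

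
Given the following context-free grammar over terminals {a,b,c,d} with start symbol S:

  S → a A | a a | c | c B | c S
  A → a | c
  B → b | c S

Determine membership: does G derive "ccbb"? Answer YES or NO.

CNF form of G:
  S -> T0 B | T0 S | T1 A | T1 T1 | c
  A -> a | c
  B -> T0 S | b
  T0 -> c
  T1 -> a

CYK table (by increasing span):
  [0..0]={A,S,T0}  "c"  orig:{A,S}
  [1..1]={A,S,T0}  "c"  orig:{A,S}
  [2..2]={B}  "b"
  [3..3]={B}  "b"
  [0..1]={B,S}  "cc"
  [1..2]={S}  "cb"
  [2..3]=∅  "bb"
  [0..2]={B,S}  "ccb"
  [1..3]=∅  "cbb"
  [0..3]=∅  "ccbb"

S ∉ T[0,3] ⇒ NO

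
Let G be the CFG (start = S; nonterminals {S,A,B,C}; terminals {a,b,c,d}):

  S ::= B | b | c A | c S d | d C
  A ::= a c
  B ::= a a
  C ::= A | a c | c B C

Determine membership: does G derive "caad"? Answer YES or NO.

Convert to CNF:
  S -> T0 T0 | T1 A | T1 X4 | T2 C | b
  A -> T0 T1
  B -> T0 T0
  C -> T0 T1 | T1 X3
  T0 -> a
  T1 -> c
  T2 -> d
  X3 -> B C
  X4 -> S T2

Fill CYK table bottom-up:
  T[0,0] 'c' = {T1}  orig:{}
  T[1,1] 'a' = {T0}  orig:{}
  T[2,2] 'a' = {T0}  orig:{}
  T[3,3] 'd' = {T2}  orig:{}
  T[0,1] 'ca' = ∅
  T[1,2] 'aa' = {B,S}
  T[2,3] 'ad' = ∅
  T[0,2] 'caa' = ∅
  T[1,3] 'aad' = {X4}  orig:{}
  T[0,3] 'caad' = {S}

S ∈ T[0,3] ⇒ YES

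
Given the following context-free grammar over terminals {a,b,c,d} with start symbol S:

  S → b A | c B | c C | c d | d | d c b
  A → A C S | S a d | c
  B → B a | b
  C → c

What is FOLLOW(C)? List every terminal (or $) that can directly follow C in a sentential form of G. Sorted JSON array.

FIRST iteration:
round 1:
  A via A→c: +{c}
  B via B→b: +{b}
  C via C→c: +{c}
  S via S→b A: +{b}
  S via S→c B: +{c}
  S via S→d: +{d}
  S: {b,c,d}  A: {c}  B: {b}  C: {c}
round 2:
  A via A→S a d: +{b,d}
  S: {b,c,d}  A: {b,c,d}  B: {b}  C: {c}
round 3: (no change)
  S: {b,c,d}  A: {b,c,d}  B: {b}  C: {c}

Compute FOLLOW by fixpoint:
seed FOLLOW(S) with $
[1]
  A→A C S: FOLLOW(A) ⊇ FIRST(C) = {c}; new: +{c}
  A→A C S: FOLLOW(C) ⊇ FIRST(S) = {b,c,d}; new: +{b,c,d}
  A→A C S: FOLLOW(S) ⊇ FOLLOW(A) ⊇ {c}; new: +{c}
  A→S a d: FOLLOW(S) ⊇ FIRST(a) = {a}; new: +{a}
  B→B a: FOLLOW(B) ⊇ FIRST(a) = {a}; new: +{a}
  S→b A: FOLLOW(A) ⊇ FOLLOW(S) ⊇ {$,a,c}; new: +{$,a}
  S→c B: FOLLOW(B) ⊇ FOLLOW(S) ⊇ {$,a,c}; new: +{$,c}
  S→c C: FOLLOW(C) ⊇ FOLLOW(S) ⊇ {$,a,c}; new: +{$,a}
  S: {$,a,c}  A: {$,a,c}  B: {$,a,c}  C: {$,a,b,c,d}
[2] done
  S: {$,a,c}  A: {$,a,c}  B: {$,a,c}  C: {$,a,b,c,d}

FOLLOW(C) = ["$", "a", "b", "c", "d"]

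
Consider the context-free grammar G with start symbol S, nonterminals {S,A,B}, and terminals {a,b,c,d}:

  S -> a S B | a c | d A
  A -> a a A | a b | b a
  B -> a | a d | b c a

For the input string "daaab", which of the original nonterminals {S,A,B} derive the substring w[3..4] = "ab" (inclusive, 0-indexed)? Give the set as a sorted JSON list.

CNF form of G:
  S -> T0 T3 | T0 X6 | T2 A
  A -> T0 T1 | T0 X4 | T1 T0
  B -> T0 T2 | T1 X5 | a
  T0 -> a
  T1 -> b
  T2 -> d
  T3 -> c
  X4 -> T0 A
  X5 -> T3 T0
  X6 -> S B

CYK fill, restricted to cells inside w[3..4]:
  cell(3,3) a: {B,T0}  orig:{B}
  cell(4,4) b: {T1}  orig:{}
  cell(3,4) ab: {A}

Original NTs in T[3,4] deriving "ab": ["A"]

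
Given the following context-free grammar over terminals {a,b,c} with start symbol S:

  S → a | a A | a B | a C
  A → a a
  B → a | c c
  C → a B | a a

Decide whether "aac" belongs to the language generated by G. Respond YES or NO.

CNF form of G:
  S -> T0 A | T0 B | T0 C | a
  A -> T0 T0
  B -> T1 T1 | a
  C -> T0 B | T0 T0
  T0 -> a
  T1 -> c

CYK table (by increasing span):
  T[0,0] 'a' = {B,S,T0}  orig:{B,S}
  T[1,1] 'a' = {B,S,T0}  orig:{B,S}
  T[2,2] 'c' = {T1}  orig:{}
  T[0,1] 'aa' = {A,C,S}
  T[1,2] 'ac' = ∅
  T[0,2] 'aac' = ∅

S ∉ T[0,2] ⇒ NO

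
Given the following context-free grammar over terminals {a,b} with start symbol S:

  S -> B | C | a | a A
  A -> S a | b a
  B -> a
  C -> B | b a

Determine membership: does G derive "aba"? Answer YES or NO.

CNF form of G:
  S -> T0 A | T1 T0 | a
  A -> S T0 | T1 T0
  B -> a
  C -> T1 T0 | a
  T0 -> a
  T1 -> b

CYK fill:
  cell(0,0) a: {B,C,S,T0}  orig:{B,C,S}
  cell(1,1) b: {T1}  orig:{}
  cell(2,2) a: {B,C,S,T0}  orig:{B,C,S}
  cell(0,1) ab: ∅
  cell(1,2) ba: {A,C,S}
  cell(0,2) aba: {S}

S ∈ T[0,2] ⇒ YES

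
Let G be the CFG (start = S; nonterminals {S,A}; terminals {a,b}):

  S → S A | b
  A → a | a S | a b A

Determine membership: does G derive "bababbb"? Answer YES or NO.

Convert to CNF:
  S -> S A | b
  A -> T0 S | T0 X2 | a
  T0 -> a
  T1 -> b
  X2 -> T1 A

CYK table (by increasing span):
  [0..0]={S,T1}  "b"  orig:{S}
  [1..1]={A,T0}  "a"  orig:{A}
  [2..2]={S,T1}  "b"  orig:{S}
  [3..3]={A,T0}  "a"  orig:{A}
  [4..4]={S,T1}  "b"  orig:{S}
  [5..5]={S,T1}  "b"  orig:{S}
  [6..6]={S,T1}  "b"  orig:{S}
  [0..1]={S,X2}  "ba"  orig:{S}
  [1..2]={A}  "ab"
  [2..3]={S,X2}  "ba"  orig:{S}
  [3..4]={A}  "ab"
  [4..5]=∅  "bb"
  [5..6]=∅  "bb"
  [0..2]={S,X2}  "bab"  orig:{S}
  [1..3]={A}  "aba"
  [2..4]={S,X2}  "bab"  orig:{S}
  [3..5]=∅  "abb"
  [4..6]=∅  "bbb"
  [0..3]={S,X2}  "baba"  orig:{S}
  [1..4]={A}  "abab"
  [2..5]=∅  "babb"
  [3..6]=∅  "abbb"
  [0..4]={S,X2}  "babab"  orig:{S}
  [1..5]=∅  "ababb"
  [2..6]=∅  "babbb"
  [0..5]=∅  "bababb"
  [1..6]=∅  "ababbb"
  [0..6]=∅  "bababbb"

S ∉ T[0,6] ⇒ NO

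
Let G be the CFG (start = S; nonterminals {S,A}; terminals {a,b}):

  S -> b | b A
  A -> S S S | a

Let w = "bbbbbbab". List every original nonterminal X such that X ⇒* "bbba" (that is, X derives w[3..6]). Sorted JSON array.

Convert to CNF:
  S -> T0 A | b
  A -> S X1 | a
  T0 -> b
  X1 -> S S

CYK fill (cells [i..j] with 3 ≤ i ≤ j ≤ 6 only):
  [3..3]={S,T0}  "b"  orig:{S}
  [4..4]={S,T0}  "b"  orig:{S}
  [5..5]={S,T0}  "b"  orig:{S}
  [6..6]={A}  "a"
  [3..4]={X1}  "bb"  orig:{}
  [4..5]={X1}  "bb"  orig:{}
  [5..6]={S}  "ba"
  [3..5]={A}  "bbb"
  [4..6]={X1}  "bba"  orig:{}
  [3..6]={A}  "bbba"

Original NTs in T[3,6] deriving "bbba": ["A"]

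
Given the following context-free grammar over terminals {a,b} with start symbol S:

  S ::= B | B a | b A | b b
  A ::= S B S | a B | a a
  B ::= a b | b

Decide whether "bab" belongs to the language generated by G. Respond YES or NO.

CNF form of G:
  S -> B T0 | T0 T1 | T1 A | T1 T1 | b
  A -> S X2 | T0 B | T0 T0
  B -> T0 T1 | b
  T0 -> a
  T1 -> b
  X2 -> B S

CYK fill:
  cell(0,0) b: {B,S,T1}  orig:{B,S}
  cell(1,1) a: {T0}  orig:{}
  cell(2,2) b: {B,S,T1}  orig:{B,S}
  cell(0,1) ba: {S}
  cell(1,2) ab: {A,B,S}
  cell(0,2) bab: {S,X2}  orig:{S}

S ∈ T[0,2] ⇒ YES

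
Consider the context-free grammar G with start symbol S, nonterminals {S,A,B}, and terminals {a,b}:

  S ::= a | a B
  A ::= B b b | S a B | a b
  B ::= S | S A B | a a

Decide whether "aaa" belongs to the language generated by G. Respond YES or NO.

CNF form of G:
  S -> T1 B | a
  A -> B X2 | S X3 | T1 T0
  B -> S X4 | T1 B | T1 T1 | a
  T0 -> b
  T1 -> a
  X2 -> T0 T0
  X3 -> T1 B
  X4 -> A B

CYK table (by increasing span):
  T[0,0] 'a' = {B,S,T1}  orig:{B,S}
  T[1,1] 'a' = {B,S,T1}  orig:{B,S}
  T[2,2] 'a' = {B,S,T1}  orig:{B,S}
  T[0,1] 'aa' = {B,S,X3}  orig:{B,S}
  T[1,2] 'aa' = {B,S,X3}  orig:{B,S}
  T[0,2] 'aaa' = {A,B,S,X3}  orig:{A,B,S}

S ∈ T[0,2] ⇒ YES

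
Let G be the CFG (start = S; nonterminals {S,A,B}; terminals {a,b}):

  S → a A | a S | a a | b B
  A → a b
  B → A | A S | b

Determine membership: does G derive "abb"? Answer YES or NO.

Convert to CNF:
  S -> T0 A | T0 S | T0 T0 | T1 B
  A -> T0 T1
  B -> A S | T0 T1 | b
  T0 -> a
  T1 -> b

CYK fill:
  cell(0,0) a: {T0}  orig:{}
  cell(1,1) b: {B,T1}  orig:{B}
  cell(2,2) b: {B,T1}  orig:{B}
  cell(0,1) ab: {A,B}
  cell(1,2) bb: {S}
  cell(0,2) abb: {S}

S ∈ T[0,2] ⇒ YES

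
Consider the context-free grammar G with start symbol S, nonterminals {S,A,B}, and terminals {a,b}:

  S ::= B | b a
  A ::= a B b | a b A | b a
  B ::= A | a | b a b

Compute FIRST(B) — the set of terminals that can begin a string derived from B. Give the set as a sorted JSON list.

FIRST sets, iterate to fixpoint:
pass 1:
  A via A→a B b: +{a}
  A via A→b a: +{b}
  B via B→A: +{a,b}
  S via S→B: +{a,b}
  S: {a,b}  A: {a,b}  B: {a,b}
pass 2: (stable)
  S: {a,b}  A: {a,b}  B: {a,b}

FIRST(B) = ["a", "b"]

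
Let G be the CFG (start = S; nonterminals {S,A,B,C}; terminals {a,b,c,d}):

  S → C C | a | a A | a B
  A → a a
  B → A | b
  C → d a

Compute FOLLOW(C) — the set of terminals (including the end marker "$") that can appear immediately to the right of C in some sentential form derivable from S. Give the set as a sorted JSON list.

FIRST iteration:
pass 1:
  A via A→a a: +{a}
  B via B→A: +{a}
  B via B→b: +{b}
  C via C→d a: +{d}
  S via S→C C: +{d}
  S via S→a: +{a}
  FIRST[S]={a,d}  FIRST[A]={a}  FIRST[B]={a,b}  FIRST[C]={d}
pass 2: done
  FIRST[S]={a,d}  FIRST[A]={a}  FIRST[B]={a,b}  FIRST[C]={d}

Compute FOLLOW by fixpoint:
seed FOLLOW(S) with $
iter 1:
  S→C C: FOLLOW(C) ⊇ FIRST(C) = {d}; new: +{d}
  S→C C: FOLLOW(C) ⊇ FOLLOW(S) ⊇ {$}; new: +{$}
  S→a A: FOLLOW(A) ⊇ FOLLOW(S) ⊇ {$}; new: +{$}
  S→a B: FOLLOW(B) ⊇ FOLLOW(S) ⊇ {$}; new: +{$}
  S: {$}  A: {$}  B: {$}  C: {$,d}
iter 2: (stable)
  S: {$}  A: {$}  B: {$}  C: {$,d}

FOLLOW(C) = ["$", "d"]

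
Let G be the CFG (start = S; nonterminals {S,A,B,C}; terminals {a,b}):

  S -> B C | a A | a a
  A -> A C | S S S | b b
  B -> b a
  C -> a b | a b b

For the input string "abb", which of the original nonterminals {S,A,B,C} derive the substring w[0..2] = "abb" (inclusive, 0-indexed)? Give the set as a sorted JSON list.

CNF form of G:
  S -> B C | T1 A | T1 T1
  A -> A C | S X2 | T0 T0
  B -> T0 T1
  C -> T1 T0 | T1 X3
  T0 -> b
  T1 -> a
  X2 -> S S
  X3 -> T0 T0

CYK table (by increasing span) (cells [i..j] with 0 ≤ i ≤ j ≤ 2 only):
  cell(0,0) a: {T1}  orig:{}
  cell(1,1) b: {T0}  orig:{}
  cell(2,2) b: {T0}  orig:{}
  cell(0,1) ab: {C}
  cell(1,2) bb: {A,X3}  orig:{A}
  cell(0,2) abb: {C,S}

Original NTs in T[0,2] deriving "abb": ["C", "S"]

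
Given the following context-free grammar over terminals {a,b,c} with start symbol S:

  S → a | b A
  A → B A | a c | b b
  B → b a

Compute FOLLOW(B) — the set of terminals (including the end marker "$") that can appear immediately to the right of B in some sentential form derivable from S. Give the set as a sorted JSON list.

FIRST sets, iterate to fixpoint:
[1]
  A via A→a c: +{a}
  A via A→b b: +{b}
  B via B→b a: +{b}
  S via S→a: +{a}
  S via S→b A: +{b}
  FIRST[S]={a,b}  FIRST[A]={a,b}  FIRST[B]={b}
[2] (no change)
  FIRST[S]={a,b}  FIRST[A]={a,b}  FIRST[B]={b}

FOLLOW iteration:
seed FOLLOW(S) with $
[1]
  A→B A: FOLLOW(B) ⊇ FIRST(A) = {a,b}; new: +{a,b}
  S→b A: FOLLOW(A) ⊇ FOLLOW(S) ⊇ {$}; new: +{$}
  FOLLOW[S]={$}  FOLLOW[A]={$}  FOLLOW[B]={a,b}
[2] done
  FOLLOW[S]={$}  FOLLOW[A]={$}  FOLLOW[B]={a,b}

FOLLOW(B) = ["a", "b"]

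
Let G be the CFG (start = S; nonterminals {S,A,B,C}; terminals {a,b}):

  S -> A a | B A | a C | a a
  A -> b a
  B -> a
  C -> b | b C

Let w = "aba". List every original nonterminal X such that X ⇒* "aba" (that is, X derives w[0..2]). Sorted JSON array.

CNF form of G:
  S -> A T1 | B A | T1 C | T1 T1
  A -> T0 T1
  B -> a
  C -> T0 C | b
  T0 -> b
  T1 -> a

CYK table (by increasing span) — only the sub-triangle for w[0..2]:
  [0..0]={B,T1}  "a"  orig:{B}
  [1..1]={C,T0}  "b"  orig:{C}
  [2..2]={B,T1}  "a"  orig:{B}
  [0..1]={S}  "ab"
  [1..2]={A}  "ba"
  [0..2]={S}  "aba"

Original NTs in T[0,2] deriving "aba": ["S"]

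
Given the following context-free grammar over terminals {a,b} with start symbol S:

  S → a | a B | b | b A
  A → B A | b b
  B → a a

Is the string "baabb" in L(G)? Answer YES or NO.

CNF form of G:
  S -> T0 A | T1 B | a | b
  A -> B A | T0 T0
  B -> T1 T1
  T0 -> b
  T1 -> a

CYK table (by increasing span):
  [0..0]={S,T0}  "b"  orig:{S}
  [1..1]={S,T1}  "a"  orig:{S}
  [2..2]={S,T1}  "a"  orig:{S}
  [3..3]={S,T0}  "b"  orig:{S}
  [4..4]={S,T0}  "b"  orig:{S}
  [0..1]=∅  "ba"
  [1..2]={B}  "aa"
  [2..3]=∅  "ab"
  [3..4]={A}  "bb"
  [0..2]=∅  "baa"
  [1..3]=∅  "aab"
  [2..4]=∅  "abb"
  [0..3]=∅  "baab"
  [1..4]={A}  "aabb"
  [0..4]={S}  "baabb"

S ∈ T[0,4] ⇒ YES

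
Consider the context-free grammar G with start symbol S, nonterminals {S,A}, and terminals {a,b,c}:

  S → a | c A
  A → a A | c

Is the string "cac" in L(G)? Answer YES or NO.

CNF form of G:
  S -> T1 A | a
  A -> T0 A | c
  T0 -> a
  T1 -> c

CYK fill:
  cell(0,0) c: {A,T1}  orig:{A}
  cell(1,1) a: {S,T0}  orig:{S}
  cell(2,2) c: {A,T1}  orig:{A}
  cell(0,1) ca: ∅
  cell(1,2) ac: {A}
  cell(0,2) cac: {S}

S ∈ T[0,2] ⇒ YES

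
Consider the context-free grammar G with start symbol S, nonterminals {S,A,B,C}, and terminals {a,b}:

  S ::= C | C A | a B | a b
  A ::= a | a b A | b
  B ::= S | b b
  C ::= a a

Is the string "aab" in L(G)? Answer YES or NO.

CNF form of G:
  S -> C A | T0 B | T0 T0 | T0 T1
  A -> T0 X2 | a | b
  B -> C A | T0 B | T0 T0 | T0 T1 | T1 T1
  C -> T0 T0
  T0 -> a
  T1 -> b
  X2 -> T1 A

Fill CYK table bottom-up:
  T[0,0] 'a' = {A,T0}  orig:{A}
  T[1,1] 'a' = {A,T0}  orig:{A}
  T[2,2] 'b' = {A,T1}  orig:{A}
  T[0,1] 'aa' = {B,C,S}
  T[1,2] 'ab' = {B,S}
  T[0,2] 'aab' = {B,S}

S ∈ T[0,2] ⇒ YES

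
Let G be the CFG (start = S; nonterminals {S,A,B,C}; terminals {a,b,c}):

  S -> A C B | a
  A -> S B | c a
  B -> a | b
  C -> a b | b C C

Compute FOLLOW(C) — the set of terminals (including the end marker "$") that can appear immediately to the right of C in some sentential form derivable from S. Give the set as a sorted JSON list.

FIRST iteration:
round 1:
  A via A→c a: +{c}
  B via B→a: +{a}
  B via B→b: +{b}
  C via C→a b: +{a}
  C via C→b C C: +{b}
  S via S→A C B: +{c}
  S via S→a: +{a}
  S: {a,c}  A: {c}  B: {a,b}  C: {a,b}
round 2:
  A via A→S B: +{a}
  S: {a,c}  A: {a,c}  B: {a,b}  C: {a,b}
round 3: (no change)
  S: {a,c}  A: {a,c}  B: {a,b}  C: {a,b}

FOLLOW sets:
seed FOLLOW(S) with $
[1]
  A→S B: FOLLOW(S) ⊇ FIRST(B) = {a,b}; new: +{a,b}
  C→b C C: FOLLOW(C) ⊇ FIRST(C) = {a,b}; new: +{a,b}
  S→A C B: FOLLOW(A) ⊇ FIRST(C) = {a,b}; new: +{a,b}
  S→A C B: FOLLOW(B) ⊇ FOLLOW(S) ⊇ {$,a,b}; new: +{$,a,b}
  S: {$,a,b}  A: {a,b}  B: {$,a,b}  C: {a,b}
[2] (no change)
  S: {$,a,b}  A: {a,b}  B: {$,a,b}  C: {a,b}

FOLLOW(C) = ["a", "b"]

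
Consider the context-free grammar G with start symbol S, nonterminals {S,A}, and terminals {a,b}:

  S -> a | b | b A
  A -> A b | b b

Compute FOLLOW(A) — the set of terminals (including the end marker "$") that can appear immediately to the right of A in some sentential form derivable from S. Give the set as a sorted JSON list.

Compute FIRST by fixpoint:
pass 1:
  A via A→b b: +{b}
  S via S→a: +{a}
  S via S→b: +{b}
  FIRST(S)={a,b}  FIRST(A)={b}
pass 2: (stable)
  FIRST(S)={a,b}  FIRST(A)={b}

Compute FOLLOW by fixpoint:
seed FOLLOW(S) with $
pass 1:
  A→A b: FOLLOW(A) ⊇ FIRST(b) = {b}; new: +{b}
  S→b A: FOLLOW(A) ⊇ FOLLOW(S) ⊇ {$}; new: +{$}
  FOLLOW(S)={$}  FOLLOW(A)={$,b}
pass 2: — fixpoint
  FOLLOW(S)={$}  FOLLOW(A)={$,b}

FOLLOW(A) = ["$", "b"]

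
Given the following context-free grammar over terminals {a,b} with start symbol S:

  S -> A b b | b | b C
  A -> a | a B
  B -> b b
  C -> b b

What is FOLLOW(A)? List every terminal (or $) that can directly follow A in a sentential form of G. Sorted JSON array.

FIRST sets, iterate to fixpoint:
round 1:
  A via A→a: +{a}
  B via B→b b: +{b}
  C via C→b b: +{b}
  S via S→A b b: +{a}
  S via S→b: +{b}
  S: {a,b}  A: {a}  B: {b}  C: {b}
round 2: done
  S: {a,b}  A: {a}  B: {b}  C: {b}

FOLLOW sets:
FOLLOW(S) := {$}
iter 1:
  S→A b b: FOLLOW(A) ⊇ FIRST(b) = {b}; new: +{b}
  S→b C: FOLLOW(C) ⊇ FOLLOW(S) ⊇ {$}; new: +{$}
  FOLLOW[S]={$}  FOLLOW[A]={b}  FOLLOW[B]={}  FOLLOW[C]={$}
iter 2:
  A→a B: FOLLOW(B) ⊇ FOLLOW(A) ⊇ {b}; new: +{b}
  FOLLOW[S]={$}  FOLLOW[A]={b}  FOLLOW[B]={b}  FOLLOW[C]={$}
iter 3: (stable)
  FOLLOW[S]={$}  FOLLOW[A]={b}  FOLLOW[B]={b}  FOLLOW[C]={$}

FOLLOW(A) = ["b"]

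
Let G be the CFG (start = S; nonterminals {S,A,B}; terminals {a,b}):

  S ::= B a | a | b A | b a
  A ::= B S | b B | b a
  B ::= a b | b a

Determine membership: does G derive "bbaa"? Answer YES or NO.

Convert to CNF:
  S -> B T1 | T0 A | T0 T1 | a
  A -> B S | T0 B | T0 T1
  B -> T0 T1 | T1 T0
  T0 -> b
  T1 -> a

CYK fill:
  T[0,0] 'b' = {T0}  orig:{}
  T[1,1] 'b' = {T0}  orig:{}
  T[2,2] 'a' = {S,T1}  orig:{S}
  T[3,3] 'a' = {S,T1}  orig:{S}
  T[0,1] 'bb' = ∅
  T[1,2] 'ba' = {A,B,S}
  T[2,3] 'aa' = ∅
  T[0,2] 'bba' = {A,S}
  T[1,3] 'baa' = {A,S}
  T[0,3] 'bbaa' = {S}

S ∈ T[0,3] ⇒ YES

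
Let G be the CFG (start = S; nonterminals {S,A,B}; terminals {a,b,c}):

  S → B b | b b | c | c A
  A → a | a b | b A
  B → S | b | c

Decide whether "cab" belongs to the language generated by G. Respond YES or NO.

Convert to CNF:
  S -> B T1 | T1 T1 | T2 A | c
  A -> T0 T1 | T1 A | a
  B -> B T1 | T1 T1 | T2 A | b | c
  T0 -> a
  T1 -> b
  T2 -> c

CYK fill:
  cell(0,0) c: {B,S,T2}  orig:{B,S}
  cell(1,1) a: {A,T0}  orig:{A}
  cell(2,2) b: {B,T1}  orig:{B}
  cell(0,1) ca: {B,S}
  cell(1,2) ab: {A}
  cell(0,2) cab: {B,S}

S ∈ T[0,2] ⇒ YES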